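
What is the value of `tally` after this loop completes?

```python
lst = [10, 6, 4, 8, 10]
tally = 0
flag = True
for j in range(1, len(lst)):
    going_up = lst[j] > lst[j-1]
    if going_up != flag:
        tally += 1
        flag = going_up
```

Count direction changes in [10, 6, 4, 8, 10]
`tally` takes the values: 0 → 1 → 2

Answer: 2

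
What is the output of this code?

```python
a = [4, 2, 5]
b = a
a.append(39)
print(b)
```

Key concept: basic list aliasing.
Step by step:
`a = [4, 2, 5]` → a = [4, 2, 5]
`b = a` → b = [4, 2, 5] (same object as a)
`a.append(39)` → a = [4, 2, 5, 39] (same object as b); b = [4, 2, 5, 39] (same object as a)
`print(b)` → prints [4, 2, 5, 39]

Answer: [4, 2, 5, 39]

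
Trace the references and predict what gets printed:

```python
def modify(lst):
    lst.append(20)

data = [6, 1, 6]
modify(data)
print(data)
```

Key concept: function modifies passed list.
Step by step:
`data = [6, 1, 6]` → data = [6, 1, 6]
`modify(data)` → data = [6, 1, 6, 20]
`print(data)` → prints [6, 1, 6, 20]

Answer: [6, 1, 6, 20]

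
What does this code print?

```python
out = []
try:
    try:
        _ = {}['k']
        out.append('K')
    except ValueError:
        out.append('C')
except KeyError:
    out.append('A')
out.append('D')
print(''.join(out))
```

Execution trace: 'A' (outer except KeyError) → 'D' (after the try/except). Output: AD

Answer: AD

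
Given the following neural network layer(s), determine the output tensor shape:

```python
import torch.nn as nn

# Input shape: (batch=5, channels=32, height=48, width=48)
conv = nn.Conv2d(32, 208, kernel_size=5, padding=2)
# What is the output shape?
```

Input: (5, 32, 48, 48) -> Output: (5, 208, 48, 48)

Answer: (5, 208, 48, 48)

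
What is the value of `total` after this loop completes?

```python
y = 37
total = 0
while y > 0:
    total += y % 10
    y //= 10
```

Sum digits of 37
`total` takes the values: 0 → 7 → 10

Answer: 10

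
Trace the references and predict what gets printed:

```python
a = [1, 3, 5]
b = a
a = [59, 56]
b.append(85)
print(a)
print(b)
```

Key concept: rebinding vs mutation: a is rebound to a new list, b still points at the original.
Step by step:
`a = [1, 3, 5]` → a = [1, 3, 5]
`b = a` → b = [1, 3, 5] (same object as a)
`a = [59, 56]` → a = [59, 56]
`b.append(85)` → b = [1, 3, 5, 85]
`print(a)` → prints [59, 56]
`print(b)` → prints [1, 3, 5, 85]

Answer:
[59, 56]
[1, 3, 5, 85]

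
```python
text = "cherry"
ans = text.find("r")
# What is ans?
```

Trace:
`text = "cherry"` → text = 'cherry'
`ans = text.find("r")` → ans = 3
So ans = 3

Answer: 3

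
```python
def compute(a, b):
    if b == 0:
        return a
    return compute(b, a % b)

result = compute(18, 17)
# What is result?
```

compute(18, 17) -> compute(17, 1) -> compute(1, 0) -> 1

Answer: 1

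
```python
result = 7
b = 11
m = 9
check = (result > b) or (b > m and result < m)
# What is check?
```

Trace:
`result = 7` → result = 7
`b = 11` → b = 11
`m = 9` → m = 9
`check = (result > b) or (b > m and result < m)` → check = True
So check = True

Answer: True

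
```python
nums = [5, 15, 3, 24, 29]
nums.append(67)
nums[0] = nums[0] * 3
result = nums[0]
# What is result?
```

Trace:
`nums = [5, 15, 3, 24, 29]` → nums = [5, 15, 3, 24, 29]
`nums.append(67)` → nums = [5, 15, 3, 24, 29, 67]
`nums[0] = nums[0] * 3` → nums = [15, 15, 3, 24, 29, 67]
`result = nums[0]` → result = 15
So result = 15

Answer: 15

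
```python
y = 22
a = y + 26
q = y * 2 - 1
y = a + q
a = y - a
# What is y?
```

Trace:
`y = 22` → y = 22
`a = y + 26` → a = 48
`q = y * 2 - 1` → q = 43
`y = a + q` → y = 91
`a = y - a` → a = 43
So y = 91

Answer: 91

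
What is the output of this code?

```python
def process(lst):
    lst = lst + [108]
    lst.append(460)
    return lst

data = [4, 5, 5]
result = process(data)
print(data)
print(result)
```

Key concept: rebinding parameter vs mutation.
Step by step:
`data = [4, 5, 5]` → data = [4, 5, 5]
`result = process(data)` → result = [4, 5, 5, 108, 460]
`print(data)` → prints [4, 5, 5]
`print(result)` → prints [4, 5, 5, 108, 460]

Answer:
[4, 5, 5]
[4, 5, 5, 108, 460]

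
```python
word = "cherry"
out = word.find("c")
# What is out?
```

Trace:
`word = "cherry"` → word = 'cherry'
`out = word.find("c")` → out = 0
So out = 0

Answer: 0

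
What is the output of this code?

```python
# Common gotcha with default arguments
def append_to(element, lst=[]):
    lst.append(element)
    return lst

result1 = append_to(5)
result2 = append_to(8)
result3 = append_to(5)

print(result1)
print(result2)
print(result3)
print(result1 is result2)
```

Key concept: mutable default argument gotcha.
Step by step:
`result1 = append_to(5)` → result1 = [5]
`result2 = append_to(8)` → result1 = [5, 8] (same object as result2); result2 = [5, 8] (same object as result1)
`result3 = append_to(5)` → result1 = [5, 8, 5] (same object as result2, result3); result2 = [5, 8, 5] (same object as result1, result3); result3 = [5, 8, 5] (same object as result1, result2)
`print(result1)` → prints [5, 8, 5]
`print(result2)` → prints [5, 8, 5]
`print(result3)` → prints [5, 8, 5]
`print(result1 is result2)` → prints True

Answer:
[5, 8, 5]
[5, 8, 5]
[5, 8, 5]
True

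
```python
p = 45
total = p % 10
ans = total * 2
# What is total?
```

Trace:
`p = 45` → p = 45
`total = p % 10` → total = 5
`ans = total * 2` → ans = 10
So total = 5

Answer: 5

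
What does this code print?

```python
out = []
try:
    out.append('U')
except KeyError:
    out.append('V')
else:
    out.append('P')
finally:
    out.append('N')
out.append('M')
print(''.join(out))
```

Execution trace: 'U' (try body, no exception) → 'P' (else) → 'N' (finally) → 'M' (after the try/except). Output: UPNM

Answer: UPNM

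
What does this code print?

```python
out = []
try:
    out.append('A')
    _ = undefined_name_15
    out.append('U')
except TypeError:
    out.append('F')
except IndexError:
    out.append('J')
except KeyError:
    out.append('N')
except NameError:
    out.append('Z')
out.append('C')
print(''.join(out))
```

Execution trace: 'A' (try body) → 'Z' (except NameError) → 'C' (after the try/except). Output: AZC

Answer: AZC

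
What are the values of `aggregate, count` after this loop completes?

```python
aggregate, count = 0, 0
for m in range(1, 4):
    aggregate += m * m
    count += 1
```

Sum of squares and count
`aggregate, count` takes the values: (0, 0) → (1, 0) → (1, 1) → (5, 1) → (5, 2) → (14, 2) → (14, 3)

Answer: 14, 3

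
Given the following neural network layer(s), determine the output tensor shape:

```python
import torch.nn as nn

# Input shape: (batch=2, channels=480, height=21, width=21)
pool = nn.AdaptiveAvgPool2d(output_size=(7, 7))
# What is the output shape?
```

Input: (2, 480, 21, 21) -> Output: (2, 480, 7, 7)

Answer: (2, 480, 7, 7)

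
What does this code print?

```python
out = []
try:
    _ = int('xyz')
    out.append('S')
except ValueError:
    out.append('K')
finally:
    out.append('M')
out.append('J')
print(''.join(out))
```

Execution trace: 'K' (except ValueError) → 'M' (finally) → 'J' (after the try/except). Output: KMJ

Answer: KMJ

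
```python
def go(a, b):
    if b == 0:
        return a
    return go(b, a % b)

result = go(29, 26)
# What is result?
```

go(29, 26) -> go(26, 3) -> go(3, 2) -> go(2, 1) -> go(1, 0) -> 1

Answer: 1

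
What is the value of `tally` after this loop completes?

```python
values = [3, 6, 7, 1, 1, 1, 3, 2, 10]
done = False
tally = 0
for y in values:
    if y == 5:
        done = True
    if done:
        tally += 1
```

Count elements after first 5 in [3, 6, 7, 1, 1, 1, 3, 2, 10]
`tally` takes the values: 0

Answer: 0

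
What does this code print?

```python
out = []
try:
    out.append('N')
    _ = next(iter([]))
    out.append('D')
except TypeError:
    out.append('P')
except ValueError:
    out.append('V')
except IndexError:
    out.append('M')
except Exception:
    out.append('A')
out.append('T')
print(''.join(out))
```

Execution trace: 'N' (try body) → 'A' (except Exception) → 'T' (after the try/except). Output: NAT

Answer: NAT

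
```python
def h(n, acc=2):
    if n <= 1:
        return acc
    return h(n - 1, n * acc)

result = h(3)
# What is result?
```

Accumulator trace (n, acc): (3, 2) -> (2, 6) -> (1, 12) -> return 12

Answer: 12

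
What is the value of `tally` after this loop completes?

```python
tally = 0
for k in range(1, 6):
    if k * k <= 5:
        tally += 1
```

Count numbers where k² ≤ 5
`tally` takes the values: 0 → 1 → 2

Answer: 2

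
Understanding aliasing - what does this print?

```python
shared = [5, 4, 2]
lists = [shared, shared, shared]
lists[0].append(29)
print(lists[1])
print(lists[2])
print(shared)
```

Key concept: list of same reference.
Step by step:
`shared = [5, 4, 2]` → shared = [5, 4, 2]
`lists = [shared, shared, shared]` → lists = [[5, 4, 2], [5, 4, 2], [5, 4, 2]]
`lists[0].append(29)` → shared = [5, 4, 2, 29]; lists = [[5, 4, 2, 29], [5, 4, 2, 29], [5, 4, 2, 29]]
`print(lists[1])` → prints [5, 4, 2, 29]
`print(lists[2])` → prints [5, 4, 2, 29]
`print(shared)` → prints [5, 4, 2, 29]

Answer:
[5, 4, 2, 29]
[5, 4, 2, 29]
[5, 4, 2, 29]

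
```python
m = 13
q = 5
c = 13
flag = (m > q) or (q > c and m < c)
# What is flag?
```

Trace:
`m = 13` → m = 13
`q = 5` → q = 5
`c = 13` → c = 13
`flag = (m > q) or (q > c and m < c)` → flag = True
So flag = True

Answer: True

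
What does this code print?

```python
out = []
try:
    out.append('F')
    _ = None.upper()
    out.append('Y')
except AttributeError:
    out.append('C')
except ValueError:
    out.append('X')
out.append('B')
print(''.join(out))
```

Execution trace: 'F' (try body) → 'C' (except AttributeError) → 'B' (after the try/except). Output: FCB

Answer: FCB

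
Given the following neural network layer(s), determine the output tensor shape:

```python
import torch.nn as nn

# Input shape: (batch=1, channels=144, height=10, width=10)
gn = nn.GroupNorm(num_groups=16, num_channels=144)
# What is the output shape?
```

Input: (1, 144, 10, 10) -> Output: (1, 144, 10, 10)

Answer: (1, 144, 10, 10)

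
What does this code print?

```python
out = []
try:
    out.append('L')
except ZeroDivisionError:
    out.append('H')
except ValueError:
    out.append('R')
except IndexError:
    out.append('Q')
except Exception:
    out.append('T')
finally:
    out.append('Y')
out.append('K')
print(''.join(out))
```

Execution trace: 'L' (try body, no exception) → 'Y' (finally) → 'K' (after the try/except). Output: LYK

Answer: LYK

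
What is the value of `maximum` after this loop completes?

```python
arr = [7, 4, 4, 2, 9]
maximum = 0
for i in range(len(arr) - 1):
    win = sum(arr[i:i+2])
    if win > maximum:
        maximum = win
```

Max sum of 2-element window in [7, 4, 4, 2, 9]
`maximum` takes the values: 0 → 11

Answer: 11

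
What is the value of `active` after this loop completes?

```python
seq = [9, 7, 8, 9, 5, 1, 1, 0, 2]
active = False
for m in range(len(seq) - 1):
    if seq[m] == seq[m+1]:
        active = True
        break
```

Check consecutive duplicates in [9, 7, 8, 9, 5, 1, 1, 0, 2]
`active` takes the values: False → True

Answer: True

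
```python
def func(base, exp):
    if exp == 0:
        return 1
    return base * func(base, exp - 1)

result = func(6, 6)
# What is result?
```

func(6, 6) = 6 * 6 * 6 * 6 * 6 * 6 = 46656

Answer: 46656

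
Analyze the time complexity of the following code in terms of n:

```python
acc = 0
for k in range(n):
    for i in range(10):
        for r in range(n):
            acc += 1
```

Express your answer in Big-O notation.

Each loop level contributes: n × 1 × n. Multiplying the contributions gives O(n^2).

Answer: O(n^2)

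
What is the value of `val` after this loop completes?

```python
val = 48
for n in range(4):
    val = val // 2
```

Halve 4 times: 48 // 2^4 = 3
`val` takes the values: 48 → 24 → 12 → 6 → 3

Answer: 3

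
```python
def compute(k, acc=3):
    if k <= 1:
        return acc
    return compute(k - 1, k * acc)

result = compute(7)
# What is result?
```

Accumulator trace (n, acc): (7, 3) -> (6, 21) -> (5, 126) -> (4, 630) -> (3, 2520) -> (2, 7560) -> (1, 15120) -> return 15120

Answer: 15120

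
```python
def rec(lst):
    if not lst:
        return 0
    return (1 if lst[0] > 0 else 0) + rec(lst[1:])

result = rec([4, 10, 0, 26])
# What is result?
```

Count of positive elements in [4, 10, 0, 26] = 3

Answer: 3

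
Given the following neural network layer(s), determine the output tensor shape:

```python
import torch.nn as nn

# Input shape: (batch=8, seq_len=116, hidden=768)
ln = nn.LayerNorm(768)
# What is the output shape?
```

Input: (8, 116, 768) -> Output: (8, 116, 768)

Answer: (8, 116, 768)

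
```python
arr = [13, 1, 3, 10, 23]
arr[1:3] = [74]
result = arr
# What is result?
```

Trace:
`arr = [13, 1, 3, 10, 23]` → arr = [13, 1, 3, 10, 23]
`arr[1:3] = [74]` → arr = [13, 74, 10, 23]
`result = arr` → result = [13, 74, 10, 23]
So result = [13, 74, 10, 23]

Answer: [13, 74, 10, 23]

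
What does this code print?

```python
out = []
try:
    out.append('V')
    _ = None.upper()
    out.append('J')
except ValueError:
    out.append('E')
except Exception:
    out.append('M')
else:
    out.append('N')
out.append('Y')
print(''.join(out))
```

Execution trace: 'V' (try body) → 'M' (except Exception) → 'Y' (after the try/except). Output: VMY

Answer: VMY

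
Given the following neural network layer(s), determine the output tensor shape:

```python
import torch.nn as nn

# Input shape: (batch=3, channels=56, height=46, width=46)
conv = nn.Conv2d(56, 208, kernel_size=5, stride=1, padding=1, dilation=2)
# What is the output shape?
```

Input: (3, 56, 46, 46) -> Output: (3, 208, 40, 40)

Answer: (3, 208, 40, 40)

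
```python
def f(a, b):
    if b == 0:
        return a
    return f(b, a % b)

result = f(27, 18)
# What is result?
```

f(27, 18) -> f(18, 9) -> f(9, 0) -> 9

Answer: 9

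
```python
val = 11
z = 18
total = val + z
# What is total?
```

Trace:
`val = 11` → val = 11
`z = 18` → z = 18
`total = val + z` → total = 29
So total = 29

Answer: 29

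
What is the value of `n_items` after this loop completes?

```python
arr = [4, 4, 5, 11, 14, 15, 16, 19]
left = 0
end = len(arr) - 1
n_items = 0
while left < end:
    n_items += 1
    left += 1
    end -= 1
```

Iterations until pointers meet (list length 8)
`n_items` takes the values: 0 → 1 → 2 → 3 → 4

Answer: 4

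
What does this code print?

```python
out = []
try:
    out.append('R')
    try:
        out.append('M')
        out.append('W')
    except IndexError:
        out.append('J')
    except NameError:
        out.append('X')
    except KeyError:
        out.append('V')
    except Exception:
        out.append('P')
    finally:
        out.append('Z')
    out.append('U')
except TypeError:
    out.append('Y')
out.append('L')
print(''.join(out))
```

Execution trace: 'R' (try body) → 'M' (inner try body) → 'W' (inner try body, no exception) → 'Z' (inner finally) → 'U' (try body, no exception) → 'L' (after the try/except). Output: RMWZUL

Answer: RMWZUL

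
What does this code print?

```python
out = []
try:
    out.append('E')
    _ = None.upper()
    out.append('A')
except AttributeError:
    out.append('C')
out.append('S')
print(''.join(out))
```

Execution trace: 'E' (try body) → 'C' (except AttributeError) → 'S' (after the try/except). Output: ECS

Answer: ECS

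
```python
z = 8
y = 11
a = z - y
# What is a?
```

Trace:
`z = 8` → z = 8
`y = 11` → y = 11
`a = z - y` → a = -3
So a = -3

Answer: -3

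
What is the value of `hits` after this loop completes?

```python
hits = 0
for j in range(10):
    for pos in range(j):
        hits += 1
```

Triangle number: 0+1+2+...+9
`hits` takes the values: 0 → 1 → 2 → 3 → 4 → 5 → 6 → 7 → 8 → 9 → 10 → 11 → 12 → 13 → 14 → 15 → 16 → 17 → 18 → 19 → 20 → 21 → 22 → 23 → 24 → 25 → 26 → 27 → 28 → 29 → … → 41 → 42 → 43 → 44 → 45

Answer: 45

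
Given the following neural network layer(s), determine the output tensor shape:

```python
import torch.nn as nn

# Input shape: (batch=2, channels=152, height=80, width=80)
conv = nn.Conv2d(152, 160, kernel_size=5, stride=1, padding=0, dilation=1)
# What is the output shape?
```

Input: (2, 152, 80, 80) -> Output: (2, 160, 76, 76)

Answer: (2, 160, 76, 76)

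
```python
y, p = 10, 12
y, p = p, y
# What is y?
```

Trace:
`y, p = 10, 12` → y = 10; p = 12
`y, p = p, y` → y = 12; p = 10
So y = 12

Answer: 12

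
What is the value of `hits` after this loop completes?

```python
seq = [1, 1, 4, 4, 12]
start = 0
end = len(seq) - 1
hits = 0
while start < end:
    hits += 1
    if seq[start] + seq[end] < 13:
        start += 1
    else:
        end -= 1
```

Steps to find pair summing to 13
`hits` takes the values: 0 → 1 → 2 → 3 → 4

Answer: 4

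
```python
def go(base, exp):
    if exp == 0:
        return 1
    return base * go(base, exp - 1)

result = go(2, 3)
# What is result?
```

go(2, 3) = 2 * 2 * 2 = 8

Answer: 8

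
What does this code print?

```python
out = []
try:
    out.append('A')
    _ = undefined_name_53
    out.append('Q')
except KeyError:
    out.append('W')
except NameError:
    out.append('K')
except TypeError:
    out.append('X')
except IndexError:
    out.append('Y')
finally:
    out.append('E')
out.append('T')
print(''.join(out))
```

Execution trace: 'A' (try body) → 'K' (except NameError) → 'E' (finally) → 'T' (after the try/except). Output: AKET

Answer: AKET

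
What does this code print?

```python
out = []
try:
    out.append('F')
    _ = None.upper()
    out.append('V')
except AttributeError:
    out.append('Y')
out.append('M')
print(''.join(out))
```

Execution trace: 'F' (try body) → 'Y' (except AttributeError) → 'M' (after the try/except). Output: FYM

Answer: FYM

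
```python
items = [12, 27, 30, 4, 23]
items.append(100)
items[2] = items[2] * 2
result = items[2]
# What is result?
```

Trace:
`items = [12, 27, 30, 4, 23]` → items = [12, 27, 30, 4, 23]
`items.append(100)` → items = [12, 27, 30, 4, 23, 100]
`items[2] = items[2] * 2` → items = [12, 27, 60, 4, 23, 100]
`result = items[2]` → result = 60
So result = 60

Answer: 60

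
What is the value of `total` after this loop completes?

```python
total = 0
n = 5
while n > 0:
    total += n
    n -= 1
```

Sum 5 down to 1
`total` takes the values: 0 → 5 → 9 → 12 → 14 → 15

Answer: 15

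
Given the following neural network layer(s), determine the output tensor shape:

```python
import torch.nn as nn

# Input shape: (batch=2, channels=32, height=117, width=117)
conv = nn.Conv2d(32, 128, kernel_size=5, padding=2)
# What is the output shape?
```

Input: (2, 32, 117, 117) -> Output: (2, 128, 117, 117)

Answer: (2, 128, 117, 117)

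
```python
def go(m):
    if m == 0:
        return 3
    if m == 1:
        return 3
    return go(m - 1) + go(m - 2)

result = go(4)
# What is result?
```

Build up from base cases: go(0)=3, go(1)=3, go(2)=6, go(3)=9, go(4)=15

Answer: 15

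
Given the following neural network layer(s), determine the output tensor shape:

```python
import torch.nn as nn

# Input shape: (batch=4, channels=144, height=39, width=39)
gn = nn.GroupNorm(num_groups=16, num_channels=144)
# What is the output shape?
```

Input: (4, 144, 39, 39) -> Output: (4, 144, 39, 39)

Answer: (4, 144, 39, 39)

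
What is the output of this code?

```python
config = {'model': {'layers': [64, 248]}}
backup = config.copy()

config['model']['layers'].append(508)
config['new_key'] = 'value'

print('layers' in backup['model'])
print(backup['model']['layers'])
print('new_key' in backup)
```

Key concept: shallow copy gotcha with nested dict.
Step by step:
`config = {'model': {'layers': [64, 248]}}` → config = {'model': {'layers': [64, 248]}}
`backup = config.copy()` → backup = {'model': {'layers': [64, 248]}}
`config['model']['layers'].append(508)` → config = {'model': {'layers': [64, 248, 508]}}; backup = {'model': {'layers': [64, 248, 508]}}
`config['new_key'] = 'value'` → config = {'model': {'layers': [64, 248, 508]}, 'new_key': 'value'}
`print('layers' in backup['model'])` → prints True
`print(backup['model']['layers'])` → prints [64, 248, 508]
`print('new_key' in backup)` → prints False

Answer:
True
[64, 248, 508]
False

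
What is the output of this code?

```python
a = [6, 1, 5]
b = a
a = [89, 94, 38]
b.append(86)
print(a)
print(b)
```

Key concept: rebinding vs mutation: a is rebound to a new list, b still points at the original.
Step by step:
`a = [6, 1, 5]` → a = [6, 1, 5]
`b = a` → b = [6, 1, 5] (same object as a)
`a = [89, 94, 38]` → a = [89, 94, 38]
`b.append(86)` → b = [6, 1, 5, 86]
`print(a)` → prints [89, 94, 38]
`print(b)` → prints [6, 1, 5, 86]

Answer:
[89, 94, 38]
[6, 1, 5, 86]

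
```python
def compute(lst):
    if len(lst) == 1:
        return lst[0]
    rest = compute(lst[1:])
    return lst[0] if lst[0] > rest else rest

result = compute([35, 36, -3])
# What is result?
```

Recursive max over [35, 36, -3] = 36

Answer: 36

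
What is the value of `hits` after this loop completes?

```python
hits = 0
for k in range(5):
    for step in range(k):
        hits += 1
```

Triangle number: 0+1+2+...+4
`hits` takes the values: 0 → 1 → 2 → 3 → 4 → 5 → 6 → 7 → 8 → 9 → 10

Answer: 10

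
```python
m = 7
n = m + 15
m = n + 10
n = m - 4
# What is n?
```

Trace:
`m = 7` → m = 7
`n = m + 15` → n = 22
`m = n + 10` → m = 32
`n = m - 4` → n = 28
So n = 28

Answer: 28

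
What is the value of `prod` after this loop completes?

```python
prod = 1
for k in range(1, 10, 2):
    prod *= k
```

Product of 1, 3, 5, ... up to 9
`prod` takes the values: 1 → 3 → 15 → 105 → 945

Answer: 945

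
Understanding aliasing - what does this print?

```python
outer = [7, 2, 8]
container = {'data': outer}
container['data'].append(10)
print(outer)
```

Key concept: dict holds reference to list.
Step by step:
`outer = [7, 2, 8]` → outer = [7, 2, 8]
`container = {'data': outer}` → container = {'data': [7, 2, 8]}
`container['data'].append(10)` → outer = [7, 2, 8, 10]; container = {'data': [7, 2, 8, 10]}
`print(outer)` → prints [7, 2, 8, 10]

Answer: [7, 2, 8, 10]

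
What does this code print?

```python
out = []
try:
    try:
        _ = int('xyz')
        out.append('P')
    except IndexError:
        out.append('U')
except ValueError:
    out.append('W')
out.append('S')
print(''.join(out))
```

Execution trace: 'W' (outer except ValueError) → 'S' (after the try/except). Output: WS

Answer: WS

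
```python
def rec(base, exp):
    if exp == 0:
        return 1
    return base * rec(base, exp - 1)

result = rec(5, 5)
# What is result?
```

rec(5, 5) = 5 * 5 * 5 * 5 * 5 = 3125

Answer: 3125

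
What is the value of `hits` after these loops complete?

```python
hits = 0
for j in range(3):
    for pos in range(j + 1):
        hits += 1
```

Triangle: 1 + 2 + ... + 3
`hits` takes the values: 0 → 1 → 2 → 3 → 4 → 5 → 6

Answer: 6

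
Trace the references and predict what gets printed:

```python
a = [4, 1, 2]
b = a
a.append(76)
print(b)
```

Key concept: basic list aliasing.
Step by step:
`a = [4, 1, 2]` → a = [4, 1, 2]
`b = a` → b = [4, 1, 2] (same object as a)
`a.append(76)` → a = [4, 1, 2, 76] (same object as b); b = [4, 1, 2, 76] (same object as a)
`print(b)` → prints [4, 1, 2, 76]

Answer: [4, 1, 2, 76]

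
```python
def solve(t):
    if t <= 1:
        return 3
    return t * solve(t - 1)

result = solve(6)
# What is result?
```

solve(6) = 6 * 5 * 4 * 3 * 2 * 3 = 2160

Answer: 2160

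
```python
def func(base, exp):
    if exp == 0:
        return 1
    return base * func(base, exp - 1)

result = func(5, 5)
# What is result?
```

func(5, 5) = 5 * 5 * 5 * 5 * 5 = 3125

Answer: 3125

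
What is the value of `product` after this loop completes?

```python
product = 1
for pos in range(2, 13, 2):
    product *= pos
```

Product of even numbers 2 to 12
`product` takes the values: 1 → 2 → 8 → 48 → 384 → 3840 → 46080

Answer: 46080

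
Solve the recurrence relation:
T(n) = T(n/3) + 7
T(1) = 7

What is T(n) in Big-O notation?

Each step divides n by 3 and adds 7. After log_3(n) steps we reach T(1)=7. So T(n) = 7·log_3(n) + 7 = O(log n).

Answer: O(log n)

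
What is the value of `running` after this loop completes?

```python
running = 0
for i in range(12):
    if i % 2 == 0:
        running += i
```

Sum of even numbers 0 to 11
`running` takes the values: 0 → 2 → 6 → 12 → 20 → 30

Answer: 30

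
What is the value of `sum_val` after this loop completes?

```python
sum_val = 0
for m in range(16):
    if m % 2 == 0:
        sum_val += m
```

Sum of even numbers 0 to 15
`sum_val` takes the values: 0 → 2 → 6 → 12 → 20 → 30 → 42 → 56

Answer: 56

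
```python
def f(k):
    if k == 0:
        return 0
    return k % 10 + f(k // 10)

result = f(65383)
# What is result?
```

Sum of digits of 65383: 3 + 8 + 3 + 5 + 6 = 25

Answer: 25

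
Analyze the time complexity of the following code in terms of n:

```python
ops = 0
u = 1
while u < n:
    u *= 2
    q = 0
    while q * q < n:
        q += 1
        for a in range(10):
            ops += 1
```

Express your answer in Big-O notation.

Each loop level contributes: log n × √n × 1. Multiplying the contributions gives O(√n log n).

Answer: O(√n log n)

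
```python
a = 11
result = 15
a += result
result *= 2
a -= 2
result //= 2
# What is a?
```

Trace:
`a = 11` → a = 11
`result = 15` → result = 15
`a += result` → a = 26
`result *= 2` → result = 30
`a -= 2` → a = 24
`result //= 2` → result = 15
So a = 24

Answer: 24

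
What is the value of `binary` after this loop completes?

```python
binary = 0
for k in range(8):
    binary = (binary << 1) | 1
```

Build 8 consecutive 1-bits: 0b11111111
`binary` takes the values: 0 → 1 → 3 → 7 → 15 → 31 → 63 → 127 → 255

Answer: 255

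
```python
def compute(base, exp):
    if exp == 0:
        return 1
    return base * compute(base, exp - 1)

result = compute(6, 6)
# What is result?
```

compute(6, 6) = 6 * 6 * 6 * 6 * 6 * 6 = 46656

Answer: 46656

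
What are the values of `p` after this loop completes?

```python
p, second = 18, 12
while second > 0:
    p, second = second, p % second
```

GCD of 18 and 12
`p` takes the values: 18 → 12 → 6

Answer: 6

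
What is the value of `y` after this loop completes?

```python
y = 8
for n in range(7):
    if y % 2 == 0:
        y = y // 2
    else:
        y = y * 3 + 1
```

Collatz-style transformation from 8
`y` takes the values: 8 → 4 → 2 → 1 → 4 → 2 → 1 → 4

Answer: 4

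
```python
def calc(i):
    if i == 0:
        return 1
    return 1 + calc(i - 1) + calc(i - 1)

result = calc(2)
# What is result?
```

calc(i) = 1 + 2·calc(i-1), calc(0)=1. Closed form: (1+1)·2^2 - 1 = 7.

Answer: 7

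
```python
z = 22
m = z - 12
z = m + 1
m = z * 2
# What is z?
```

Trace:
`z = 22` → z = 22
`m = z - 12` → m = 10
`z = m + 1` → z = 11
`m = z * 2` → m = 22
So z = 11

Answer: 11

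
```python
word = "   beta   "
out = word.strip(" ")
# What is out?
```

Trace:
`word = "   beta   "` → word = '   beta   '
`out = word.strip(" ")` → out = 'beta'
So out = 'beta'

Answer: 'beta'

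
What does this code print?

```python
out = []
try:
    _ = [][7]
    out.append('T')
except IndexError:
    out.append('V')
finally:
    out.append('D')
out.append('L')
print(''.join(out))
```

Execution trace: 'V' (except IndexError) → 'D' (finally) → 'L' (after the try/except). Output: VDL

Answer: VDL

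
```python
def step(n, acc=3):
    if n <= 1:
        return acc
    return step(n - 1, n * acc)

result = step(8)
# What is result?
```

Accumulator trace (n, acc): (8, 3) -> (7, 24) -> (6, 168) -> (5, 1008) -> (4, 5040) -> (3, 20160) -> (2, 60480) -> (1, 120960) -> return 120960

Answer: 120960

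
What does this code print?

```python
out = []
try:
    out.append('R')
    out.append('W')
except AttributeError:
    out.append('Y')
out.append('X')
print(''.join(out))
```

Execution trace: 'R' (try body) → 'W' (try body, no exception) → 'X' (after the try/except). Output: RWX

Answer: RWX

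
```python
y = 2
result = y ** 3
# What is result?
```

Trace:
`y = 2` → y = 2
`result = y ** 3` → result = 8
So result = 8

Answer: 8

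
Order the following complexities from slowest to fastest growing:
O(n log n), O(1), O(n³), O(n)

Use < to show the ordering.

Ordered by growth rate: O(1) < O(n) < O(n log n) < O(n³)

Answer: O(1) < O(n) < O(n log n) < O(n³)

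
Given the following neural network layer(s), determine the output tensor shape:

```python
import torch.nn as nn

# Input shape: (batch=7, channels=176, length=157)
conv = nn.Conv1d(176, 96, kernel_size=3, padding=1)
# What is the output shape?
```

Input: (7, 176, 157) -> Output: (7, 96, 157)

Answer: (7, 96, 157)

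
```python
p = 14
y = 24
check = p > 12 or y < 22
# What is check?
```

Trace:
`p = 14` → p = 14
`y = 24` → y = 24
`check = p > 12 or y < 22` → check = True
So check = True

Answer: True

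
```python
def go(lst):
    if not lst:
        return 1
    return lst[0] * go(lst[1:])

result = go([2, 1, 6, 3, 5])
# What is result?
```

Product over [2, 1, 6, 3, 5] = 2 * 1 * 6 * 3 * 5 = 180

Answer: 180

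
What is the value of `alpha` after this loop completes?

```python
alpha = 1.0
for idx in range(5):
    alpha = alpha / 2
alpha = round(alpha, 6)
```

Halving LR 5 times: 1 / 2^5
`alpha` takes the values: 1.0 → 0.5 → 0.25 → 0.125 → 0.0625 → 0.03125

Answer: 0.03125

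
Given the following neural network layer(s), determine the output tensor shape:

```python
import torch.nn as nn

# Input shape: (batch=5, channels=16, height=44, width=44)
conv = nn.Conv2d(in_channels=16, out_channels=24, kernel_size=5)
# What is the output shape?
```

Input: (5, 16, 44, 44) -> Output: (5, 24, 40, 40)

Answer: (5, 24, 40, 40)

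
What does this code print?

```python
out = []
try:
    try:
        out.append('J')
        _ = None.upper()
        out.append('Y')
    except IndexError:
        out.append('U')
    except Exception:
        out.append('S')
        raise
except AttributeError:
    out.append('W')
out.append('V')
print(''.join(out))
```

Execution trace: 'J' (inner try body) → 'S' (inner except Exception) → 'W' (outer except AttributeError) → 'V' (after the try/except). Output: JSWV

Answer: JSWV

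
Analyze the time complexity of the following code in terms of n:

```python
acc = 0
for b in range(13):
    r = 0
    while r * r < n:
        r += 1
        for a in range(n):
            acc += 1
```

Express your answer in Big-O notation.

Each loop level contributes: 1 × √n × n. Multiplying the contributions gives O(n√n).

Answer: O(n√n)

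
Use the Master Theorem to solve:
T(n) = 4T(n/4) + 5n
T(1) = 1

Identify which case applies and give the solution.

a=4, b=4, f(n)=5n. log_4(4) = 1. Since c=1 = 1, Case 2 applies: T(n) = Θ(n^log_b(a) · log n) = O(n log n).

Answer: O(n log n) - Case 2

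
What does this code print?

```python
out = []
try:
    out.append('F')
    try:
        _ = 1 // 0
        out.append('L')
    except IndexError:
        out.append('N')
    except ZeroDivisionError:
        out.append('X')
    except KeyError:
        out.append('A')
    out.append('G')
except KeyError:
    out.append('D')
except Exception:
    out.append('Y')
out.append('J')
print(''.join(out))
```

Execution trace: 'F' (try body) → 'X' (inner except ZeroDivisionError) → 'G' (try body, no exception) → 'J' (after the try/except). Output: FXGJ

Answer: FXGJ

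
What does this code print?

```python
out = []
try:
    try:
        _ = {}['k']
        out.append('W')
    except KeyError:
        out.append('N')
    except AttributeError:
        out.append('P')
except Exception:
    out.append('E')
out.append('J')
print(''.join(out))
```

Execution trace: 'N' (inner except KeyError) → 'J' (after the try/except). Output: NJ

Answer: NJ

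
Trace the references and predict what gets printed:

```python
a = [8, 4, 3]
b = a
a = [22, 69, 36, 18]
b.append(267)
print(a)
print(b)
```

Key concept: rebinding vs mutation: a is rebound to a new list, b still points at the original.
Step by step:
`a = [8, 4, 3]` → a = [8, 4, 3]
`b = a` → b = [8, 4, 3] (same object as a)
`a = [22, 69, 36, 18]` → a = [22, 69, 36, 18]
`b.append(267)` → b = [8, 4, 3, 267]
`print(a)` → prints [22, 69, 36, 18]
`print(b)` → prints [8, 4, 3, 267]

Answer:
[22, 69, 36, 18]
[8, 4, 3, 267]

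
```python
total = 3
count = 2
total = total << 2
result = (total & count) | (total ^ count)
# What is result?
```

Trace:
`total = 3` → total = 3
`count = 2` → count = 2
`total = total << 2` → total = 12
`result = (total & count) | (total ^ count)` → result = 14
So result = 14

Answer: 14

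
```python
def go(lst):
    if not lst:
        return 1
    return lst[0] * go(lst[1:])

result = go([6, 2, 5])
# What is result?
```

Product over [6, 2, 5] = 6 * 2 * 5 = 60

Answer: 60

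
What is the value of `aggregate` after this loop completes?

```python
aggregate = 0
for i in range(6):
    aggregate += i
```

Sum of 0 to 5 = 15
`aggregate` takes the values: 0 → 1 → 3 → 6 → 10 → 15

Answer: 15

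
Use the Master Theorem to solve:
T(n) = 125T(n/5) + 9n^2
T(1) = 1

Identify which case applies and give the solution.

a=125, b=5, f(n)=9n^2. log_5(125) = 3. Since c=2 < 3, Case 1 applies: T(n) = Θ(n^log_b(a)) = O(n^3).

Answer: O(n^3) - Case 1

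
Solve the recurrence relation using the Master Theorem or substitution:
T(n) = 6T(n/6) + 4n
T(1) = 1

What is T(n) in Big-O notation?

By Master Theorem: a=6, b=6, f(n)=4n. Since log_6(6) = 1 and f(n) = Θ(n^1), Case 2 applies. T(n) = O(n log n).

Answer: O(n log n)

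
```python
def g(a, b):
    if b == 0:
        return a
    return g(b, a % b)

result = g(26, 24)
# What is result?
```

g(26, 24) -> g(24, 2) -> g(2, 0) -> 2

Answer: 2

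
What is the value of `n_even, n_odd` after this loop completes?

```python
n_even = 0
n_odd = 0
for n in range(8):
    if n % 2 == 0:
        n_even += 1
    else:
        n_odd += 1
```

Count evens and odds in range(8)
`n_even, n_odd` takes the values: (0, 0) → (1, 0) → (1, 1) → (2, 1) → (2, 2) → (3, 2) → (3, 3) → (4, 3) → (4, 4)

Answer: 4, 4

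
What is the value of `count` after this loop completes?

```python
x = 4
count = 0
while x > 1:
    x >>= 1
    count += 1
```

Count right shifts until 1
`count` takes the values: 0 → 1 → 2

Answer: 2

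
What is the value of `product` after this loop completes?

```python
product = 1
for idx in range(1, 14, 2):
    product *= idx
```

Product of 1, 3, 5, ... up to 13
`product` takes the values: 1 → 3 → 15 → 105 → 945 → 10395 → 135135

Answer: 135135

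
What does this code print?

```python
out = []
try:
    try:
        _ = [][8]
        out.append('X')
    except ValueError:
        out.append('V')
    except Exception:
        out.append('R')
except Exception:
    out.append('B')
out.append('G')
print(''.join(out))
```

Execution trace: 'R' (inner except Exception) → 'G' (after the try/except). Output: RG

Answer: RG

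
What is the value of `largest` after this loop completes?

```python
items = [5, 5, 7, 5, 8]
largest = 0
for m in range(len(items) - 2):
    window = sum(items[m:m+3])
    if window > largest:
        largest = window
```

Max sum of 3-element window in [5, 5, 7, 5, 8]
`largest` takes the values: 0 → 17 → 20

Answer: 20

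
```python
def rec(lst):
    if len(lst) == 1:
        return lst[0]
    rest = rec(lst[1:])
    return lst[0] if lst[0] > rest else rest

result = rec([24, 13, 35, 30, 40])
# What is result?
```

Recursive max over [24, 13, 35, 30, 40] = 40

Answer: 40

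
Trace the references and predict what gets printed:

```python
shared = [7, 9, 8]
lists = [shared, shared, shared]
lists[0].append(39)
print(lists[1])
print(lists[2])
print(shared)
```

Key concept: list of same reference.
Step by step:
`shared = [7, 9, 8]` → shared = [7, 9, 8]
`lists = [shared, shared, shared]` → lists = [[7, 9, 8], [7, 9, 8], [7, 9, 8]]
`lists[0].append(39)` → shared = [7, 9, 8, 39]; lists = [[7, 9, 8, 39], [7, 9, 8, 39], [7, 9, 8, 39]]
`print(lists[1])` → prints [7, 9, 8, 39]
`print(lists[2])` → prints [7, 9, 8, 39]
`print(shared)` → prints [7, 9, 8, 39]

Answer:
[7, 9, 8, 39]
[7, 9, 8, 39]
[7, 9, 8, 39]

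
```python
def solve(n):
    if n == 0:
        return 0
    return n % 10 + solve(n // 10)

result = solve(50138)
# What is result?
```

Sum of digits of 50138: 8 + 3 + 1 + 0 + 5 = 17

Answer: 17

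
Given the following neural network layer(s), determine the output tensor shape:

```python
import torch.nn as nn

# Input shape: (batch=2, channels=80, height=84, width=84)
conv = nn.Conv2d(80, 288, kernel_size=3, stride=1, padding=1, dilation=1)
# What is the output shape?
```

Input: (2, 80, 84, 84) -> Output: (2, 288, 84, 84)

Answer: (2, 288, 84, 84)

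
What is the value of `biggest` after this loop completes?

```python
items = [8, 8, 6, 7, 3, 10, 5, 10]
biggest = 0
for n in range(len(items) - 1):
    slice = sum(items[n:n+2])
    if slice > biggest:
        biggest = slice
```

Max sum of 2-element window in [8, 8, 6, 7, 3, 10, 5, 10]
`biggest` takes the values: 0 → 16

Answer: 16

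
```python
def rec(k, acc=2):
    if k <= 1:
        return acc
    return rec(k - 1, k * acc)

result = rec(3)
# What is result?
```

Accumulator trace (n, acc): (3, 2) -> (2, 6) -> (1, 12) -> return 12

Answer: 12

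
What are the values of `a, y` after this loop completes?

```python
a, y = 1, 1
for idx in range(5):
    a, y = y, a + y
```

Fibonacci: after 5 iterations
`a, y` takes the values: (1, 1) → (1, 2) → (2, 3) → (3, 5) → (5, 8) → (8, 13)

Answer: 8, 13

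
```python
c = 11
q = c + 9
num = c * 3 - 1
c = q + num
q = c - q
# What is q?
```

Trace:
`c = 11` → c = 11
`q = c + 9` → q = 20
`num = c * 3 - 1` → num = 32
`c = q + num` → c = 52
`q = c - q` → q = 32
So q = 32

Answer: 32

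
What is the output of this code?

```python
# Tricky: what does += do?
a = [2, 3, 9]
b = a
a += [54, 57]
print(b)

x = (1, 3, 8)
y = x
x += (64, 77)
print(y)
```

Key concept: += behavior differs for mutable vs immutable.
Step by step:
`a = [2, 3, 9]` → a = [2, 3, 9]
`b = a` → b = [2, 3, 9] (same object as a)
`a += [54, 57]` → a = [2, 3, 9, 54, 57] (same object as b); b = [2, 3, 9, 54, 57] (same object as a)
`print(b)` → prints [2, 3, 9, 54, 57]
`x = (1, 3, 8)` → x = (1, 3, 8)
`y = x` → y = (1, 3, 8)
`x += (64, 77)` → x = (1, 3, 8, 64, 77)
`print(y)` → prints (1, 3, 8)

Answer:
[2, 3, 9, 54, 57]
(1, 3, 8)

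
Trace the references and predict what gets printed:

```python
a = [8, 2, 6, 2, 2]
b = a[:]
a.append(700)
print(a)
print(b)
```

Key concept: slice [:] creates copy.
Step by step:
`a = [8, 2, 6, 2, 2]` → a = [8, 2, 6, 2, 2]
`b = a[:]` → b = [8, 2, 6, 2, 2]
`a.append(700)` → a = [8, 2, 6, 2, 2, 700]
`print(a)` → prints [8, 2, 6, 2, 2, 700]
`print(b)` → prints [8, 2, 6, 2, 2]

Answer:
[8, 2, 6, 2, 2, 700]
[8, 2, 6, 2, 2]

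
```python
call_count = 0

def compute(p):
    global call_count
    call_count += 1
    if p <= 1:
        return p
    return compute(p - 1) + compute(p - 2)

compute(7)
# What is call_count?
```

Calls(p) = 1 + Calls(p-1) + Calls(p-2); Calls(0)=Calls(1)=1. For p=7 this gives 41.

Answer: 41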